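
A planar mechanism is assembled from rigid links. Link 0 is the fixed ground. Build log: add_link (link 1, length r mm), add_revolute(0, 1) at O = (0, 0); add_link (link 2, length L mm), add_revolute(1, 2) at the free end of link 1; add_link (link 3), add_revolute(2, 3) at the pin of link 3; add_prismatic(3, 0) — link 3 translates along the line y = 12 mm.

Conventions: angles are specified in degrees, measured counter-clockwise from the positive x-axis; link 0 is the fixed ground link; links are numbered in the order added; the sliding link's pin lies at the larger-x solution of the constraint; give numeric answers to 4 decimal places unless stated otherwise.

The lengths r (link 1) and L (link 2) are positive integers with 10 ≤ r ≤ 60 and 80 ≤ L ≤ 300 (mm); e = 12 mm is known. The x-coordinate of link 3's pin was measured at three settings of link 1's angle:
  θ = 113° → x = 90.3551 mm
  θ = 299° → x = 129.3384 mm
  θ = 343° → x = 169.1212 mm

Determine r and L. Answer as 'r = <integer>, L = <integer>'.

constraint per measurement: (x − r cos θ)² + (r sin θ − e)² = L²
subtracting the θ₁ and θ₂ equations cancels the r² and L² terms:
r = (x₁² − x₂²) / (2[(x₁cos θ₁ + e sin θ₁) − (x₂cos θ₂ + e sin θ₂)]) = 56.0001 → r = 56
L² = (x₁ − r cos θ₁)² + (r sin θ₁ − e)² = 14160.9952 → L = 119.0000 → L = 119
check at θ₃=343°: x = 169.1212 (printed 169.1212) ✓

r = 56, L = 119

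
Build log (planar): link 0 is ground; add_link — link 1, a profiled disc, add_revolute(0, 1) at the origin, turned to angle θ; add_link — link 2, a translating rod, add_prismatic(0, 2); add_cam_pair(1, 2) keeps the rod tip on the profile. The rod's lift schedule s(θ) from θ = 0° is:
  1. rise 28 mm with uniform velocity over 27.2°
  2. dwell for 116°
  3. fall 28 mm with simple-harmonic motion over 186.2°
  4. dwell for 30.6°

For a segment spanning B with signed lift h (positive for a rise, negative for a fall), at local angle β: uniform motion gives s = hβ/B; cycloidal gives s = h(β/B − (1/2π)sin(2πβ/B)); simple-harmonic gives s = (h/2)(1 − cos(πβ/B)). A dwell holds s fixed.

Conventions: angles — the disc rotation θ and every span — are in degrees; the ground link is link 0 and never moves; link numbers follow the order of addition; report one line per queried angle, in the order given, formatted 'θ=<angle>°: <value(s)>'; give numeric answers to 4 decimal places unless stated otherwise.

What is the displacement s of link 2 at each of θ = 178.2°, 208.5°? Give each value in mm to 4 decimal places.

seg 1 [0°–27.2°] uniform, h=28: full span → s += 28 → s = 28.0000
seg 2 [27.2°–143.2°] dwell: s stays 28.0000
seg 3 [143.2°–329.4°] simple-harmonic, h=-28: θ=178.2° here. β=35, B=186.2. -28/2·(1 − cos(π·0.1880)) = -2.3709 → s = 25.6291
seg 3 [143.2°–329.4°] simple-harmonic, h=-28: θ=208.5° here. β=65.3, B=186.2. -28/2·(1 − cos(π·0.3507)) = -7.6715 → s = 20.3285

θ=178.2°: 25.6291
θ=208.5°: 20.3285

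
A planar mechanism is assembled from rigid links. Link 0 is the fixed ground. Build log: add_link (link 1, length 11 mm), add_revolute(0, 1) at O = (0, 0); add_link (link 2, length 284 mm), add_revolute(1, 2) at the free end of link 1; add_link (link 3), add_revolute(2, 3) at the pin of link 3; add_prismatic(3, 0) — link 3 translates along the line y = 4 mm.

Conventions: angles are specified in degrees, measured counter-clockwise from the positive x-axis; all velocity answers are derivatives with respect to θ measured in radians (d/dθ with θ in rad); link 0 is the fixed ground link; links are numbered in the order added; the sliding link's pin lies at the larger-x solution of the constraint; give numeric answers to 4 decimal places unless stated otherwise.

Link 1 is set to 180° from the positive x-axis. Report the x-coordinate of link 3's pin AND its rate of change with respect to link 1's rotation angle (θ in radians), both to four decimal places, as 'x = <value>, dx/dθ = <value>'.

geometry: r = 11 mm, L = 284 mm, e = 4 mm
crank pin P = (r cos θ, r sin θ) = (-11.000000, 0.000000)
h = r sin θ − e = 0.000000 − 4 = -4.000000
x = r cos θ + √(L² − h²) = -11.000000 + 283.971830 = 272.971830
dx/dθ = −r sin θ − h·r cos θ/√(L² − h²) (θ in radians; h = -4.000000) = -0.154945

x = 272.9718, dx/dθ = -0.1549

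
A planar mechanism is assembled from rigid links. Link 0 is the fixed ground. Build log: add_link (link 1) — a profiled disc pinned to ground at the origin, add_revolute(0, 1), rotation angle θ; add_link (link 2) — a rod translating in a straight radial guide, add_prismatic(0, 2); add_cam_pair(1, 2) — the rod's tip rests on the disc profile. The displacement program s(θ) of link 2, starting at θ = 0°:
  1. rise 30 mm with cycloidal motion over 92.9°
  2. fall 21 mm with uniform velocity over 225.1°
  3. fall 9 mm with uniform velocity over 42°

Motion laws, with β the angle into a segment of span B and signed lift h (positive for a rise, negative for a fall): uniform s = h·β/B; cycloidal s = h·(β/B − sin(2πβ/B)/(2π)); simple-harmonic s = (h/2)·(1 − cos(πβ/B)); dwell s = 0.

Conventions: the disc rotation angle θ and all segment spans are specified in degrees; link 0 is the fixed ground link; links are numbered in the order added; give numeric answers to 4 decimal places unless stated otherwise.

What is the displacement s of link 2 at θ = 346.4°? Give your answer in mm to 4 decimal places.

seg 1 [0°–92.9°] cycloidal, h=30: full span → s += 30 → s = 30.0000
seg 2 [92.9°–318°] uniform, h=-21: full span → s += -21 → s = 9.0000
seg 3 [318°–360°] uniform, h=-9: θ=346.4° here. β=28.4, B=42. -9·28.4/42 = -6.0857 → s = 2.9143

2.9143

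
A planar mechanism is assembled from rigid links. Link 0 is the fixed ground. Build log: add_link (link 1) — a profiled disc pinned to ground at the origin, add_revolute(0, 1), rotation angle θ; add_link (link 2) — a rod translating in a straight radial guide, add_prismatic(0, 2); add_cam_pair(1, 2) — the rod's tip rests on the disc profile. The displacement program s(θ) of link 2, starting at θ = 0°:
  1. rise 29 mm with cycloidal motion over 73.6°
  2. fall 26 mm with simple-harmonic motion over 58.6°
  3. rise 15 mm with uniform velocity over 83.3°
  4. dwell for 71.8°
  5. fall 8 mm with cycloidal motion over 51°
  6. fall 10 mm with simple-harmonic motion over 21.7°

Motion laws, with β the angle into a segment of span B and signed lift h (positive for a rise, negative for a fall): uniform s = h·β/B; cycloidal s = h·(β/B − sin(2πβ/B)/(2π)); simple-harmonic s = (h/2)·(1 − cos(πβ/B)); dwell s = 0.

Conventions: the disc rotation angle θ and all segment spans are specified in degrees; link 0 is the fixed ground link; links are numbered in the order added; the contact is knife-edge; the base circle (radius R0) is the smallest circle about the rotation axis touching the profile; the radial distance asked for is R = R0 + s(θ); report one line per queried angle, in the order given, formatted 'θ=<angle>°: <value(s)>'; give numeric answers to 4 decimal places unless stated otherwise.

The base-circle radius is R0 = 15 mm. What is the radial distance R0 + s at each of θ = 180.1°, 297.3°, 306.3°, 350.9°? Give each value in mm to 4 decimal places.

seg 1 [0°–73.6°] cycloidal, h=29: full span → s += 29 → s = 29.0000
seg 2 [73.6°–132.2°] simple-harmonic, h=-26: full span → s += -26 → s = 3.0000
seg 3 [132.2°–215.5°] uniform, h=15: θ=180.1° here. β=47.9, B=83.3. 15·47.9/83.3 = 8.6255 → s = 11.6255
seg 3 [132.2°–215.5°] uniform, h=15: full span → s += 15 → s = 18.0000
seg 4 [215.5°–287.3°] dwell: s stays 18.0000
seg 5 [287.3°–338.3°] cycloidal, h=-8: θ=297.3° here. β=10, B=51. -8·(0.1961 − sin(2π·0.1961)/(2π)) = -0.3678 → s = 17.6322
seg 5 [287.3°–338.3°] cycloidal, h=-8: θ=306.3° here. β=19, B=51. -8·(0.3725 − sin(2π·0.3725)/(2π)) = -2.0663 → s = 15.9337
seg 5 [287.3°–338.3°] cycloidal, h=-8: full span → s += -8 → s = 10.0000
seg 6 [338.3°–360°] simple-harmonic, h=-10: θ=350.9° here. β=12.6, B=21.7. -10/2·(1 − cos(π·0.5806)) = -6.2533 → s = 3.7467
θ=180.1°: R = R0 + s = 15 + 11.6255 = 26.6255
θ=297.3°: R = R0 + s = 15 + 17.6322 = 32.6322
θ=306.3°: R = R0 + s = 15 + 15.9337 = 30.9337
θ=350.9°: R = R0 + s = 15 + 3.7467 = 18.7467

θ=180.1°: 26.6255
θ=297.3°: 32.6322
θ=306.3°: 30.9337
θ=350.9°: 18.7467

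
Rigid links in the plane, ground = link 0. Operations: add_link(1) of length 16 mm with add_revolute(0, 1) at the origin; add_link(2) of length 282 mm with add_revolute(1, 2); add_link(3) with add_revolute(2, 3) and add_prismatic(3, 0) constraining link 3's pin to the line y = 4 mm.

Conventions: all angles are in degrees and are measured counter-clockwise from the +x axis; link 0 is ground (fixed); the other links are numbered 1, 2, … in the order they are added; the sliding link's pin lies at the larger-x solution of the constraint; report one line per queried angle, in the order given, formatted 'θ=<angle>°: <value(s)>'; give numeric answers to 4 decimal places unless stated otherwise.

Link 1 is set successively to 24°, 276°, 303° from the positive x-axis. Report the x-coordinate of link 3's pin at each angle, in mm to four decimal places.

geometry: r = 16 mm, L = 282 mm, e = 4 mm
θ=24°: crank pin P = (r cos θ, r sin θ) = (14.616727, 6.507786)
θ=24°: h = r sin θ − e = 6.507786 − 4 = 2.507786
θ=24°: x = r cos θ + √(L² − h²) = 14.616727 + 281.988849 = 296.605576
θ=276°: crank pin P = (r cos θ, r sin θ) = (1.672455, -15.912350)
θ=276°: h = r sin θ − e = -15.912350 − 4 = -19.912350
θ=276°: x = r cos θ + √(L² − h²) = 1.672455 + 281.296104 = 282.968560
θ=303°: crank pin P = (r cos θ, r sin θ) = (8.714225, -13.418729)
θ=303°: h = r sin θ − e = -13.418729 − 4 = -17.418729
θ=303°: x = r cos θ + √(L² − h²) = 8.714225 + 281.461521 = 290.175746

θ=24°: 296.6056
θ=276°: 282.9686
θ=303°: 290.1757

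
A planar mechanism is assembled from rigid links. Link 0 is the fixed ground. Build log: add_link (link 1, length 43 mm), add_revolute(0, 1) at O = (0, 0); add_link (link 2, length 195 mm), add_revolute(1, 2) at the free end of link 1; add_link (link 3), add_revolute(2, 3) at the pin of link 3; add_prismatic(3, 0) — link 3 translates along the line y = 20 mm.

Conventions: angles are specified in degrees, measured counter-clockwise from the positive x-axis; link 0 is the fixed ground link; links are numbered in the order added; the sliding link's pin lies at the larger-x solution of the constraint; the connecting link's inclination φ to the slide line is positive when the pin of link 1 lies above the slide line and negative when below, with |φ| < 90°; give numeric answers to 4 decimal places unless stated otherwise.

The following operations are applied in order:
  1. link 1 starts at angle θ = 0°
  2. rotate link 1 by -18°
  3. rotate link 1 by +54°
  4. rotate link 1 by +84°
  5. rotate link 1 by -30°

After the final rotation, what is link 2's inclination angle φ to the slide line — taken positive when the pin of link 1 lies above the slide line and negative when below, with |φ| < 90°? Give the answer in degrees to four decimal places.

geometry: r = 43 mm, L = 195 mm, e = 20 mm; θ starts at 0°
rotate link 1 by -18°: θ ← 0° -18° = -18°
rotate link 1 by +54°: θ ← -18° +54° = 36°
rotate link 1 by +84°: θ ← 36° +84° = 120°
rotate link 1 by -30°: θ ← 120° -30° = 90°
h = r sin θ − e = 43.000000 − 20 = 23.000000
sin φ = h / L = 23.000000 / 195 = 0.11794872
φ = arcsin(0.11794872) = 6.773732°

6.7737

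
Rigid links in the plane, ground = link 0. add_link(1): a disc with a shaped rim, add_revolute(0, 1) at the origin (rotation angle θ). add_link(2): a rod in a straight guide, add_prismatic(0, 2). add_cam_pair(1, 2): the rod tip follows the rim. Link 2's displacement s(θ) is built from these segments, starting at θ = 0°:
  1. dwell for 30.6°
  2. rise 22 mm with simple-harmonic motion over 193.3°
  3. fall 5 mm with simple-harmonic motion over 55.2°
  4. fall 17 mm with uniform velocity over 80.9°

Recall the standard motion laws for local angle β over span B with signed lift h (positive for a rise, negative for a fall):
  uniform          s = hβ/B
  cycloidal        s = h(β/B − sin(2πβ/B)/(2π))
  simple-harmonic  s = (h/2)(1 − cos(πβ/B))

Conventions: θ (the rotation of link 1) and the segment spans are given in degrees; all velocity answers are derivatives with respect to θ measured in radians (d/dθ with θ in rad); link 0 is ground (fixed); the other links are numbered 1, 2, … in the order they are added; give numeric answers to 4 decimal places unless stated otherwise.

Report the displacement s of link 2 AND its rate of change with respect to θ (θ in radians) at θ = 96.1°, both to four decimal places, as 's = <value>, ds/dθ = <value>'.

segment 1 (0° to 30.6°, dwell): s unchanged at 0.0000
θ = 96.1° falls in segment 2 (30.6° to 223.9°, simple-harmonic, h = 22): β = 96.1 − 30.6 = 65.5°, B = 193.3°; Δs = 22/2·(1 − cos(π·0.3389)) = 5.6660; s = 0.0000 + 5.6660 = 5.6660
velocity in seg [30.6°–223.9°] (simple-harmonic), θ in radians: β = 65.5° = 1.1432 rad, B = 193.3° = 3.3737 rad; ds/dθ = (πh/(2B)) sin(πβ/B) = (π·22/(2·3.3737)) sin(π·0.3389) = 8.958274 mm/rad

s = 5.6660, ds/dθ = 8.9583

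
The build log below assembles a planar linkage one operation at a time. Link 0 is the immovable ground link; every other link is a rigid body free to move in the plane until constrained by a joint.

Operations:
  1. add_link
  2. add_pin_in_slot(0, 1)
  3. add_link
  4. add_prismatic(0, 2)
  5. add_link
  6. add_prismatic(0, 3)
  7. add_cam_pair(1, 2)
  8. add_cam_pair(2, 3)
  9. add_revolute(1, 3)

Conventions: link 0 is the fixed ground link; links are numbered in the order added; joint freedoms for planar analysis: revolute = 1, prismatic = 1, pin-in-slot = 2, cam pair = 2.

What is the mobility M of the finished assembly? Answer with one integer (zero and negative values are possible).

ground; <1,0,0>
#1 <2,0,0>
PS:0↔1 J2 <2,0,1>
#2 <3,0,1>
P:0↔2 J1 <3,1,1>
#3 <4,1,1>
P:0↔3 J1 <4,2,1>
C:1↔2 J2 <4,2,2>
C:2↔3 J2 <4,2,3>
R:1↔3 J1 <4,3,3>
3×3 − 2×3 − 1×3 = 0

M = 0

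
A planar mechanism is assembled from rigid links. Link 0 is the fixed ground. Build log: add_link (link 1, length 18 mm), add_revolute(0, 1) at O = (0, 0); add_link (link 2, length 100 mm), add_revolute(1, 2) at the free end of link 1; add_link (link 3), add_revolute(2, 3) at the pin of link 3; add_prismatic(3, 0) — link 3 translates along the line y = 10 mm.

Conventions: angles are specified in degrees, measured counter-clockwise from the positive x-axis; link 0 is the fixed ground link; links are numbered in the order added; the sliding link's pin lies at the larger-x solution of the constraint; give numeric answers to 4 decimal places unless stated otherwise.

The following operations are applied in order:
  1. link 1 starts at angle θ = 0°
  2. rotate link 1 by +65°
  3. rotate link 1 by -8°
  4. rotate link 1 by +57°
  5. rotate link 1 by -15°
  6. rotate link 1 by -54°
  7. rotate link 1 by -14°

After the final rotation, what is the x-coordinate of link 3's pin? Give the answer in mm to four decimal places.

geometry: r = 18 mm, L = 100 mm, e = 10 mm; θ starts at 0°
rotate link 1 by +65°: θ ← 0° +65° = 65°
rotate link 1 by -8°: θ ← 65° -8° = 57°
rotate link 1 by +57°: θ ← 57° +57° = 114°
rotate link 1 by -15°: θ ← 114° -15° = 99°
rotate link 1 by -54°: θ ← 99° -54° = 45°
rotate link 1 by -14°: θ ← 45° -14° = 31°
crank pin P = (r cos θ, r sin θ) = (15.429011, 9.270685)
h = r sin θ − e = 9.270685 − 10 = -0.729315
x = r cos θ + √(L² − h²) = 15.429011 + 99.997340 = 115.426352

115.4264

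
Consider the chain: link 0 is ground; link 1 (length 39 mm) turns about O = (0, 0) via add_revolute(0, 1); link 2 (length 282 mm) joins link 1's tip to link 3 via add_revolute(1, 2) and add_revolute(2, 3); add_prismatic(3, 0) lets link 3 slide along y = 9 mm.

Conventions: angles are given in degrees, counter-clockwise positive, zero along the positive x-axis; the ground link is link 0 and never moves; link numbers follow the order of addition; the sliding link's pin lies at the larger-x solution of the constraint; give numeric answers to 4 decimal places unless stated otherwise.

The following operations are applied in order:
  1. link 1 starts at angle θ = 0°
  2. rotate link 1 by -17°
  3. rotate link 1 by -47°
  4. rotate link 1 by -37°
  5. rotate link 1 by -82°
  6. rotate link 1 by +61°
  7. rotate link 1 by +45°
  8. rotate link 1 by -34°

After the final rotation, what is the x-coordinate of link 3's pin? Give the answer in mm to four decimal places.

geometry: r = 39 mm, L = 282 mm, e = 9 mm; θ starts at 0°
rotate link 1 by -17°: θ ← 0° -17° = -17°
rotate link 1 by -47°: θ ← -17° -47° = -64°
rotate link 1 by -37°: θ ← -64° -37° = -101°
rotate link 1 by -82°: θ ← -101° -82° = -183°
rotate link 1 by +61°: θ ← -183° +61° = -122°
rotate link 1 by +45°: θ ← -122° +45° = -77°
rotate link 1 by -34°: θ ← -77° -34° = -111°
crank pin P = (r cos θ, r sin θ) = (-13.976350, -36.409637)
h = r sin θ − e = -36.409637 − 9 = -45.409637
x = r cos θ + √(L² − h²) = -13.976350 + 278.319897 = 264.343547

264.3435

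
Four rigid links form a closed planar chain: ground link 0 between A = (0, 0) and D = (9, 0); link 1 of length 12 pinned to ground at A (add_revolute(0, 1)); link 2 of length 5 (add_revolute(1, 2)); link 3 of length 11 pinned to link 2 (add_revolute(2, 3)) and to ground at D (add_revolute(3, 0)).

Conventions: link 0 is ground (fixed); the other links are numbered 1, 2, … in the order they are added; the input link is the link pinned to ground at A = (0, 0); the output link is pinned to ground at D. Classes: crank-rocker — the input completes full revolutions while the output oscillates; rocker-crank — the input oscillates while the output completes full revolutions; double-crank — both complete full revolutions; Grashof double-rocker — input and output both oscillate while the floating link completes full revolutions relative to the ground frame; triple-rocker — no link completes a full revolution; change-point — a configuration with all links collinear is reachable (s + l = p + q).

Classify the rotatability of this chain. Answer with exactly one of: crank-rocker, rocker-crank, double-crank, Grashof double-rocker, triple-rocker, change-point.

lengths: ground=9, input=12, coupler=5, output=11
sorted: s=5 (shortest), l=12 (longest), p+q=20
s + l = 17 vs p + q = 20
s + l < p + q (Grashof) with shortest = coupler link → Grashof double-rocker

Grashof double-rocker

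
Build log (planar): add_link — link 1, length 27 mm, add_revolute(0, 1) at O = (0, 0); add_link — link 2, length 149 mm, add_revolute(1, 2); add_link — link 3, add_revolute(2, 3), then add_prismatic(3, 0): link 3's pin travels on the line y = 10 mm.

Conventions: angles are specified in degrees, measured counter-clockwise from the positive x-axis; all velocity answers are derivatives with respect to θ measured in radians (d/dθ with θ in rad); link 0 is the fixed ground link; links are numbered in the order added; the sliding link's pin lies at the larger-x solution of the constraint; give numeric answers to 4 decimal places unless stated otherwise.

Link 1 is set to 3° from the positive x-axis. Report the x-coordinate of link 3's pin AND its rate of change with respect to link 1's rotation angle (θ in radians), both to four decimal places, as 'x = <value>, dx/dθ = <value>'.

geometry: r = 27 mm, L = 149 mm, e = 10 mm
crank pin P = (r cos θ, r sin θ) = (26.962997, 1.413071)
h = r sin θ − e = 1.413071 − 10 = -8.586929
x = r cos θ + √(L² − h²) = 26.962997 + 148.752360 = 175.715358
dx/dθ = −r sin θ − h·r cos θ/√(L² − h²) (θ in radians; h = -8.586929) = 0.143404

x = 175.7154, dx/dθ = 0.1434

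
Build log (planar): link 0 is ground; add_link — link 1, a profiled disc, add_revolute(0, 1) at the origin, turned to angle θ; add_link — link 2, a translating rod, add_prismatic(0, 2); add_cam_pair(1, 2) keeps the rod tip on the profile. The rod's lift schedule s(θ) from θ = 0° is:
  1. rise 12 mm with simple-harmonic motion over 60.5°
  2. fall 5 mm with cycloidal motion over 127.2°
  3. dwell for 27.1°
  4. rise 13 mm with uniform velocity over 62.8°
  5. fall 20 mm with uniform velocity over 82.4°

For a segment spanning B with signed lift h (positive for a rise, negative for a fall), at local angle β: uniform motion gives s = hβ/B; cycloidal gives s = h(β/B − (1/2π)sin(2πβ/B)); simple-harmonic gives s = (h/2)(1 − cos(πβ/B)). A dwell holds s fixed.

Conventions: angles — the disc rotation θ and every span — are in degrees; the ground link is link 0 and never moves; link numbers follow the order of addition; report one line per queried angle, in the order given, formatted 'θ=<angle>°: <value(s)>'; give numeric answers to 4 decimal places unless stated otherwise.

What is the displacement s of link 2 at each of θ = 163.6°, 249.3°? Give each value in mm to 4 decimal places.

seg 1 [0°–60.5°] simple-harmonic, h=12: full span → s += 12 → s = 12.0000
seg 2 [60.5°–187.7°] cycloidal, h=-5: θ=163.6° here. β=103.1, B=127.2. -5·(0.8105 − sin(2π·0.8105)/(2π)) = -4.7916 → s = 7.2084
seg 2 [60.5°–187.7°] cycloidal, h=-5: full span → s += -5 → s = 7.0000
seg 3 [187.7°–214.8°] dwell: s stays 7.0000
seg 4 [214.8°–277.6°] uniform, h=13: θ=249.3° here. β=34.5, B=62.8. 13·34.5/62.8 = 7.1417 → s = 14.1417

θ=163.6°: 7.2084
θ=249.3°: 14.1417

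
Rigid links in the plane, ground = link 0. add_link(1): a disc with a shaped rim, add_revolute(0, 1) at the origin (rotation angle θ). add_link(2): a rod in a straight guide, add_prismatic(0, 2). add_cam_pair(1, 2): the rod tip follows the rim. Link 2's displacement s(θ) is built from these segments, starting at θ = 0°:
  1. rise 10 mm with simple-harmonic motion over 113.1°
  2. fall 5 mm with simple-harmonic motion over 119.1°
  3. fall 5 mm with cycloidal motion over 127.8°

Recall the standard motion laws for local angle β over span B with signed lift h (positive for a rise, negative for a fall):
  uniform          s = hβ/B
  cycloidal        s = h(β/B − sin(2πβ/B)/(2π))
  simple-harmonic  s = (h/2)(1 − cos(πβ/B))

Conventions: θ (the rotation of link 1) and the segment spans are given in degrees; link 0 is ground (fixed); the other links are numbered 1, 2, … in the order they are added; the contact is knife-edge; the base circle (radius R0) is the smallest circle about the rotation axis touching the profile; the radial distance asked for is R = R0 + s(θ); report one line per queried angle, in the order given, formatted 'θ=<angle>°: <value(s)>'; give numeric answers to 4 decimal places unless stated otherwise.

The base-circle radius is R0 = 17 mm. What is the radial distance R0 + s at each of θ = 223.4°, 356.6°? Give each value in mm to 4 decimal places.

segment 1 (0° to 113.1°, simple-harmonic, h = 10) is passed completely: s = 0.0000 + (10) = 10.0000
θ = 223.4° falls in segment 2 (113.1° to 232.2°, simple-harmonic, h = -5): β = 223.4 − 113.1 = 110.3°, B = 119.1°; Δs = -5/2·(1 − cos(π·0.9261)) = -4.9329; s = 10.0000 − 4.9329 = 5.0671
segment 2 (113.1° to 232.2°, simple-harmonic, h = -5) is passed completely: s = 10.0000 + (-5) = 5.0000
θ = 356.6° falls in segment 3 (232.2° to 360°, cycloidal, h = -5): β = 356.6 − 232.2 = 124.4°, B = 127.8°; Δs = -5·(0.9734 − sin(2π·0.9734)/(2π)) = -4.9994; s = 5.0000 − 4.9994 = 0.0006
θ=223.4°: R = R0 + s = 17 + 5.0671 = 22.0671
θ=356.6°: R = R0 + s = 17 + 0.0006 = 17.0006

θ=223.4°: 22.0671
θ=356.6°: 17.0006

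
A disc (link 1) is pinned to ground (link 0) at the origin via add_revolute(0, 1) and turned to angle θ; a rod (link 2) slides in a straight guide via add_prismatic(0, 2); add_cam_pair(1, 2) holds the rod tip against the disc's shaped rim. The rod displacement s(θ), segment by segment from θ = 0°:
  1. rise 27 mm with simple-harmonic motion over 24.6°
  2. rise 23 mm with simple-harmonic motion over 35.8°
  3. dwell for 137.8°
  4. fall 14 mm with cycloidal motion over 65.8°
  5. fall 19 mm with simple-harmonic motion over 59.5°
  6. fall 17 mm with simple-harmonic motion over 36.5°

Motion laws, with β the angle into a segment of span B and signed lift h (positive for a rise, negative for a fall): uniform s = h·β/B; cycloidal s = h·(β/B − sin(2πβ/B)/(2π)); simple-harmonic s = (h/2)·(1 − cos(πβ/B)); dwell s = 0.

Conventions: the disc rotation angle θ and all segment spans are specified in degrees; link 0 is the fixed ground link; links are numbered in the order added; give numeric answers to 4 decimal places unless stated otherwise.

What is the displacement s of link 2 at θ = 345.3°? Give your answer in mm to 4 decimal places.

segment 1 (0° to 24.6°, simple-harmonic, h = 27) is passed completely: s = 0.0000 + (27) = 27.0000
segment 2 (24.6° to 60.4°, simple-harmonic, h = 23) is passed completely: s = 27.0000 + (23) = 50.0000
segment 3 (60.4° to 198.2°, dwell): s unchanged at 50.0000
segment 4 (198.2° to 264°, cycloidal, h = -14) is passed completely: s = 50.0000 + (-14) = 36.0000
segment 5 (264° to 323.5°, simple-harmonic, h = -19) is passed completely: s = 36.0000 + (-19) = 17.0000
θ = 345.3° falls in segment 6 (323.5° to 360°, simple-harmonic, h = -17): β = 345.3 − 323.5 = 21.8°, B = 36.5°; Δs = -17/2·(1 − cos(π·0.5973)) = -11.0570; s = 17.0000 − 11.0570 = 5.9430

5.9430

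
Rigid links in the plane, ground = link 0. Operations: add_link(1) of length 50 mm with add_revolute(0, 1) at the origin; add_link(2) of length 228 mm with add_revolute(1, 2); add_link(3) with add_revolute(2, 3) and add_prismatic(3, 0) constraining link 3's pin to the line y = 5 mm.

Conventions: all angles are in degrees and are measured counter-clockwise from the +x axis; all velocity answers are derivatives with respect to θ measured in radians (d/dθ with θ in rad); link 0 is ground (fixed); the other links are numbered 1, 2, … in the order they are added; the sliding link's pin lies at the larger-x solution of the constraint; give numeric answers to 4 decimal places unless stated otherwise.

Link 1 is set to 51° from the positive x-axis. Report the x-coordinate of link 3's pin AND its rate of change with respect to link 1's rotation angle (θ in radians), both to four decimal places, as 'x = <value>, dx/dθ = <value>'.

geometry: r = 50 mm, L = 228 mm, e = 5 mm
crank pin P = (r cos θ, r sin θ) = (31.466020, 38.857298)
h = r sin θ − e = 38.857298 − 5 = 33.857298
x = r cos θ + √(L² − h²) = 31.466020 + 225.472134 = 256.938154
dx/dθ = −r sin θ − h·r cos θ/√(L² − h²) (θ in radians; h = 33.857298) = -43.582292

x = 256.9382, dx/dθ = -43.5823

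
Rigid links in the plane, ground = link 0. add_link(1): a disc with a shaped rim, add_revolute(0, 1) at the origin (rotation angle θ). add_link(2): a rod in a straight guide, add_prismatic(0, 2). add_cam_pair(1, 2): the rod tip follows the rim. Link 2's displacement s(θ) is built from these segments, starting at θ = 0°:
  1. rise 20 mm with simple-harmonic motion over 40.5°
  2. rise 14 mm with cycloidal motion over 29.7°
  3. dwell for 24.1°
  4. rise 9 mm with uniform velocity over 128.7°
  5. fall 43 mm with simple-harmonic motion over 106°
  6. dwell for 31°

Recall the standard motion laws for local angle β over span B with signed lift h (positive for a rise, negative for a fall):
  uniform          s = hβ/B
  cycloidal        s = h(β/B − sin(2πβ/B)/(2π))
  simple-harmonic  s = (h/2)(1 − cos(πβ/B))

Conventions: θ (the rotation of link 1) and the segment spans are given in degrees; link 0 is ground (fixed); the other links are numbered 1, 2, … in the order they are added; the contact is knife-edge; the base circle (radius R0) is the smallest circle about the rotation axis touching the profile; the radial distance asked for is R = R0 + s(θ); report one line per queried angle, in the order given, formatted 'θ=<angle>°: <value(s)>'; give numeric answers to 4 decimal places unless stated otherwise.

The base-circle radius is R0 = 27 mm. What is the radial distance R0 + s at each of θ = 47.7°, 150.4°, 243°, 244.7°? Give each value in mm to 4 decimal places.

segment 1 (0° to 40.5°, simple-harmonic, h = 20) is passed completely: s = 0.0000 + (20) = 20.0000
θ = 47.7° falls in segment 2 (40.5° to 70.2°, cycloidal, h = 14): β = 47.7 − 40.5 = 7.2°, B = 29.7°; Δs = 14·(0.2424 − sin(2π·0.2424)/(2π)) = 1.1683; s = 20.0000 + 1.1683 = 21.1683
segment 2 (40.5° to 70.2°, cycloidal, h = 14) is passed completely: s = 20.0000 + (14) = 34.0000
segment 3 (70.2° to 94.3°, dwell): s unchanged at 34.0000
θ = 150.4° falls in segment 4 (94.3° to 223°, uniform, h = 9): β = 150.4 − 94.3 = 56.1°, B = 128.7°; Δs = 9·56.1/128.7 = 3.9231; s = 34.0000 + 3.9231 = 37.9231
segment 4 (94.3° to 223°, uniform, h = 9) is passed completely: s = 34.0000 + (9) = 43.0000
θ = 243° falls in segment 5 (223° to 329°, simple-harmonic, h = -43): β = 243 − 223 = 20°, B = 106°; Δs = -43/2·(1 − cos(π·0.1887)) = -3.6678; s = 43.0000 − 3.6678 = 39.3322
θ = 244.7° falls in segment 5 (223° to 329°, simple-harmonic, h = -43): β = 244.7 − 223 = 21.7°, B = 106°; Δs = -43/2·(1 − cos(π·0.2047)) = -4.2953; s = 43.0000 − 4.2953 = 38.7047
θ=47.7°: R = R0 + s = 27 + 21.1683 = 48.1683
θ=150.4°: R = R0 + s = 27 + 37.9231 = 64.9231
θ=243°: R = R0 + s = 27 + 39.3322 = 66.3322
θ=244.7°: R = R0 + s = 27 + 38.7047 = 65.7047

θ=47.7°: 48.1683
θ=150.4°: 64.9231
θ=243°: 66.3322
θ=244.7°: 65.7047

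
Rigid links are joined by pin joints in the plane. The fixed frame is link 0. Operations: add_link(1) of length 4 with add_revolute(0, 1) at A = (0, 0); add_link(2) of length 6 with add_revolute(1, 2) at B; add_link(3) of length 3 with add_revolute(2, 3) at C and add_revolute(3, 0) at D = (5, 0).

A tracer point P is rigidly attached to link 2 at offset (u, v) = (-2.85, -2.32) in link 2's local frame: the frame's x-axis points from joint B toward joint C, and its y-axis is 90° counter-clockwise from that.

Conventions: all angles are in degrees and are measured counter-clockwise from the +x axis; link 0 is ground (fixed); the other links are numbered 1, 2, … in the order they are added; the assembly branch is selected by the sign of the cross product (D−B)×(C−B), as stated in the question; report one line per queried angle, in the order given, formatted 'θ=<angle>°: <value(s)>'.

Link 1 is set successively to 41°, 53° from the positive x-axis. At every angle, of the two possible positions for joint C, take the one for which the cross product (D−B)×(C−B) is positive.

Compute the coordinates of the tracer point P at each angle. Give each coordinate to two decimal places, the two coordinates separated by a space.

A=(0,0), D=(5.00,0)
θ=41°: B = A + 4.00·(cos41°, sin41°) = (3.0188, 2.6242)
θ=41°: |BD| = 3.2881
θ=41°: circle(B,6.00) ∩ circle(D,3.00): a=5.7498, h=1.7147
θ=41°:   candidates: C₊=(7.8517,-0.9315) cross=5.638; C₋=(5.1147,-2.9978) cross=-5.638
θ=41°:   branch + wants cross > 0 → take C=(7.8517,-0.9315) (cross=5.638)
θ=41°: ex = (C−B)/|BC| = (0.8055,-0.5926); ey = (0.5926,0.8055)
θ=41°: P = B + -2.85·ex + -2.32·ey = (-0.6517,2.4445)
θ=53°: B = A + 4.00·(cos53°, sin53°) = (2.4073, 3.1945)
θ=53°: |BD| = 4.1143
θ=53°: circle(B,6.00) ∩ circle(D,3.00): a=5.3384, h=2.7389
θ=53°:   candidates: C₊=(7.8980,0.7755) cross=11.269; C₋=(3.6448,-2.6764) cross=-11.269
θ=53°:   branch + wants cross > 0 → take C=(7.8980,0.7755) (cross=11.269)
θ=53°: ex = (C−B)/|BC| = (0.9151,-0.4032); ey = (0.4032,0.9151)
θ=53°: P = B + -2.85·ex + -2.32·ey = (-1.1362,2.2205)

θ=41°: -0.65 2.44
θ=53°: -1.14 2.22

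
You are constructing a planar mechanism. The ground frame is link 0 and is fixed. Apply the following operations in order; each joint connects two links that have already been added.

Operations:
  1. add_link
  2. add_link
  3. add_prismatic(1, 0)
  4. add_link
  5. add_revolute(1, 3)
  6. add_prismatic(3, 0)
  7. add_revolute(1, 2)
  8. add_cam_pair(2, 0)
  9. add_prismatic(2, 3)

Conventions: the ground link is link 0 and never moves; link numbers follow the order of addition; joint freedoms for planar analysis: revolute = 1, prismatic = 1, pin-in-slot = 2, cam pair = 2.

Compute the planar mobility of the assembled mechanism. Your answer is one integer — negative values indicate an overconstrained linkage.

ground; <1,0,0>
#1 <2,0,0>
#2 <3,0,0>
P:1↔0 J1 <3,1,0>
#3 <4,1,0>
R:1↔3 J1 <4,2,0>
P:3↔0 J1 <4,3,0>
R:1↔2 J1 <4,4,0>
C:2↔0 J2 <4,4,1>
P:2↔3 J1 <4,5,1>
3×3 − 2×5 − 1×1 = -2

M = -2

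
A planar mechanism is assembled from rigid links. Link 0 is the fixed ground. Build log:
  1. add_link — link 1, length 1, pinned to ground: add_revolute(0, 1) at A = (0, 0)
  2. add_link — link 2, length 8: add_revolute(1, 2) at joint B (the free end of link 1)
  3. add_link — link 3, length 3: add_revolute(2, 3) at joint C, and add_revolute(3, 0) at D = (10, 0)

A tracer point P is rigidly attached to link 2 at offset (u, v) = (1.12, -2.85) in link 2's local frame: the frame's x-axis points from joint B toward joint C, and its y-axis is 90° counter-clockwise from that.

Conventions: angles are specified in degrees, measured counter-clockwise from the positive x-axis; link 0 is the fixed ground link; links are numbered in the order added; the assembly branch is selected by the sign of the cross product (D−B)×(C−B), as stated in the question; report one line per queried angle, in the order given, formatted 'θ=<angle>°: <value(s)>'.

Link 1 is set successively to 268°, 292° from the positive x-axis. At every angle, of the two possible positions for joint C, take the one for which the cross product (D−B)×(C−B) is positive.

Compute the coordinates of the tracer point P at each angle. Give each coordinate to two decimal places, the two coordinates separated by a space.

A=(0,0), D=(10.00,0)
θ=268°: B = A + 1.00·(cos268°, sin268°) = (-0.0349, -0.9994)
θ=268°: |BD| = 10.0845
θ=268°: circle(B,8.00) ∩ circle(D,3.00): a=7.7692, h=1.9077
θ=268°:   candidates: C₊=(7.5070,1.6688) cross=19.238; C₋=(7.8851,-2.1277) cross=-19.238
θ=268°:   branch + wants cross > 0 → take C=(7.5070,1.6688) (cross=19.238)
θ=268°: ex = (C−B)/|BC| = (0.9427,0.3335); ey = (-0.3335,0.9427)
θ=268°: P = B + 1.12·ex + -2.85·ey = (1.9715,-3.3126)
θ=292°: B = A + 1.00·(cos292°, sin292°) = (0.3746, -0.9272)
θ=292°: |BD| = 9.6699
θ=292°: circle(B,8.00) ∩ circle(D,3.00): a=7.6788, h=2.2440
θ=292°:   candidates: C₊=(7.8029,2.0427) cross=21.699; C₋=(8.2332,-2.4246) cross=-21.699
θ=292°:   branch + wants cross > 0 → take C=(7.8029,2.0427) (cross=21.699)
θ=292°: ex = (C−B)/|BC| = (0.9285,0.3712); ey = (-0.3712,0.9285)
θ=292°: P = B + 1.12·ex + -2.85·ey = (2.4726,-3.1577)

θ=268°: 1.97 -3.31
θ=292°: 2.47 -3.16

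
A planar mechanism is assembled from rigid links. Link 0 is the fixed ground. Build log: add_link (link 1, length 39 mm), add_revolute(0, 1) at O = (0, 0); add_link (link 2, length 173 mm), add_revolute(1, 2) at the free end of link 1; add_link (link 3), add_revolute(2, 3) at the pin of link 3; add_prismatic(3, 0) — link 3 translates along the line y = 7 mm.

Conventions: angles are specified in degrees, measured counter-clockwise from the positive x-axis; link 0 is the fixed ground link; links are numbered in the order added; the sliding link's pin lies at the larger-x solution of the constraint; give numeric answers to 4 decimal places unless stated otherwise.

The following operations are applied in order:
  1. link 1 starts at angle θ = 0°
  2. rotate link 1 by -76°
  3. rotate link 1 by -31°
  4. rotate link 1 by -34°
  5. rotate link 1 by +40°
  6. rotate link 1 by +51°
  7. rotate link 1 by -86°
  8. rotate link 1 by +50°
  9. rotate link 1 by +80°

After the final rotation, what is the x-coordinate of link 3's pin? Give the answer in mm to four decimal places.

geometry: r = 39 mm, L = 173 mm, e = 7 mm; θ starts at 0°
rotate link 1 by -76°: θ ← 0° -76° = -76°
rotate link 1 by -31°: θ ← -76° -31° = -107°
rotate link 1 by -34°: θ ← -107° -34° = -141°
rotate link 1 by +40°: θ ← -141° +40° = -101°
rotate link 1 by +51°: θ ← -101° +51° = -50°
rotate link 1 by -86°: θ ← -50° -86° = -136°
rotate link 1 by +50°: θ ← -136° +50° = -86°
rotate link 1 by +80°: θ ← -86° +80° = -6°
crank pin P = (r cos θ, r sin θ) = (38.786354, -4.076610)
h = r sin θ − e = -4.076610 − 7 = -11.076610
x = r cos θ + √(L² − h²) = 38.786354 + 172.645037 = 211.431391

211.4314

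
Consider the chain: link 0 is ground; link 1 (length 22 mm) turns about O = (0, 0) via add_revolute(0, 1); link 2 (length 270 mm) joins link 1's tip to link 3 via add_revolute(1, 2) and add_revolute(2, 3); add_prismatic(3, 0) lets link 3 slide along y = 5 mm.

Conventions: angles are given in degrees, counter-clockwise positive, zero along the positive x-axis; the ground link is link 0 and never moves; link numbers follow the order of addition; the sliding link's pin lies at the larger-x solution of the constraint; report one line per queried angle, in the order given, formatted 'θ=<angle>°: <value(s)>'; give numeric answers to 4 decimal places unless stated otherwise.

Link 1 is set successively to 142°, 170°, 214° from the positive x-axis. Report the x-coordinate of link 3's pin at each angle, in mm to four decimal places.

geometry: r = 22 mm, L = 270 mm, e = 5 mm
θ=142°: crank pin P = (r cos θ, r sin θ) = (-17.336237, 13.544552)
θ=142°: h = r sin θ − e = 13.544552 − 5 = 8.544552
θ=142°: x = r cos θ + √(L² − h²) = -17.336237 + 269.864764 = 252.528527
θ=170°: crank pin P = (r cos θ, r sin θ) = (-21.665771, 3.820260)
θ=170°: h = r sin θ − e = 3.820260 − 5 = -1.179740
θ=170°: x = r cos θ + √(L² − h²) = -21.665771 + 269.997423 = 248.331652
θ=214°: crank pin P = (r cos θ, r sin θ) = (-18.238827, -12.302244)
θ=214°: h = r sin θ − e = -12.302244 − 5 = -17.302244
θ=214°: x = r cos θ + √(L² − h²) = -18.238827 + 269.445045 = 251.206219

θ=142°: 252.5285
θ=170°: 248.3317
θ=214°: 251.2062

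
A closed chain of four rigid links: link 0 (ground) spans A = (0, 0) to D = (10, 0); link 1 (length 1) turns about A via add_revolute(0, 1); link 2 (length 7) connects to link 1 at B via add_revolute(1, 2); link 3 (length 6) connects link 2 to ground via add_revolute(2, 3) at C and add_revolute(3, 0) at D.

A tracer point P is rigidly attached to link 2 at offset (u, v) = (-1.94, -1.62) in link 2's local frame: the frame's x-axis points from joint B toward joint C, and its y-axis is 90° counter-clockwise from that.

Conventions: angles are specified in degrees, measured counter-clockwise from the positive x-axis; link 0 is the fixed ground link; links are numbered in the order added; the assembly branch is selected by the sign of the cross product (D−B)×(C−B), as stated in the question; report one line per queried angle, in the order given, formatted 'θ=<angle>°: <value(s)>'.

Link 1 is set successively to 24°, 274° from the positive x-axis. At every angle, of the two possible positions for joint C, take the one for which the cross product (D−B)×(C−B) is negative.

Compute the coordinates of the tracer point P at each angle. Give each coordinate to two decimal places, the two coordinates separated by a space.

A=(0,0), D=(10.00,0)
θ=24°: B = A + 1.00·(cos24°, sin24°) = (0.9135, 0.4067)
θ=24°: |BD| = 9.0956
θ=24°: circle(B,7.00) ∩ circle(D,6.00): a=5.2624, h=4.6160
θ=24°:   candidates: C₊=(6.3771,4.7827) cross=41.985; C₋=(5.9643,-4.4399) cross=-41.985
θ=24°:   branch - wants cross < 0 → take C=(5.9643,-4.4399) (cross=-41.985)
θ=24°: ex = (C−B)/|BC| = (0.7215,-0.6924); ey = (0.6924,0.7215)
θ=24°: P = B + -1.94·ex + -1.62·ey = (-1.6079,0.5811)
θ=274°: B = A + 1.00·(cos274°, sin274°) = (0.0698, -0.9976)
θ=274°: |BD| = 9.9802
θ=274°: circle(B,7.00) ∩ circle(D,6.00): a=5.6414, h=4.1442
θ=274°:   candidates: C₊=(5.2687,3.6898) cross=41.360; C₋=(6.0971,-4.5572) cross=-41.360
θ=274°:   branch - wants cross < 0 → take C=(6.0971,-4.5572) (cross=-41.360)
θ=274°: ex = (C−B)/|BC| = (0.8611,-0.5085); ey = (0.5085,0.8611)
θ=274°: P = B + -1.94·ex + -1.62·ey = (-2.4245,-1.4060)

θ=24°: -1.61 0.58
θ=274°: -2.42 -1.41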